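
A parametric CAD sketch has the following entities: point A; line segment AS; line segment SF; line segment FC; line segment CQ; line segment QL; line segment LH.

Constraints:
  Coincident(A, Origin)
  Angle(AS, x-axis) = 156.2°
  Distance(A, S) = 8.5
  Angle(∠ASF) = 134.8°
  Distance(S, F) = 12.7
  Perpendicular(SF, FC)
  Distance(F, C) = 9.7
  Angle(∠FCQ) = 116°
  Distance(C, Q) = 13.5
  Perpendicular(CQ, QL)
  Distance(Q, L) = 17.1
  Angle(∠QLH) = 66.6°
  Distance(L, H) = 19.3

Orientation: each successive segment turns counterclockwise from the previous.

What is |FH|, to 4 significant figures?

0.7178

The perpendicularity gives QL at right angles to CQ, so QL runs at 85.40°; with |QL| = 17.1, L = (-1.234, 5.727). ∠QLH = 66.6° gives LH at -161.2° from the x-axis; with |LH| = 19.3, H = (-19.50, -0.4925). Then |FH| = |H − F| = 0.7178.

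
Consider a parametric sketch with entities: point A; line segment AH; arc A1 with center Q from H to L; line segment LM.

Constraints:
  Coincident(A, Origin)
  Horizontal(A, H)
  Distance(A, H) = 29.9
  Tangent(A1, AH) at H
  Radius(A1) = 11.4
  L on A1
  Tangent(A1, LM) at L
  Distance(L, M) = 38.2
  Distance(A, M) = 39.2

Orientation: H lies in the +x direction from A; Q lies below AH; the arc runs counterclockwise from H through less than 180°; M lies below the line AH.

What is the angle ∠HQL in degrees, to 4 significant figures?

60.79°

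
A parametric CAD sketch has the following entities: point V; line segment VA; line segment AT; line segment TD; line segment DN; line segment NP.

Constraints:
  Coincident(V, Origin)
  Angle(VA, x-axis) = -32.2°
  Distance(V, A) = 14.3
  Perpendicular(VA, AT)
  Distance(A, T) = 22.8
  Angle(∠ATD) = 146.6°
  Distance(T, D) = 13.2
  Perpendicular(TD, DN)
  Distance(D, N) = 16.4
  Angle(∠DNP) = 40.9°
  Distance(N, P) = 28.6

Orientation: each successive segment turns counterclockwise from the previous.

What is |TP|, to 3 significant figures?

7.60

TD ⟂ DN, so DN runs at -179°; with |DN| = 16.4, N = (7.58, 24.5). ∠DNP = 40.9° gives NP at -39.7° from the x-axis; with |NP| = 28.6, P = (29.6, 6.26). Then |TP| = |P − T| = 7.60.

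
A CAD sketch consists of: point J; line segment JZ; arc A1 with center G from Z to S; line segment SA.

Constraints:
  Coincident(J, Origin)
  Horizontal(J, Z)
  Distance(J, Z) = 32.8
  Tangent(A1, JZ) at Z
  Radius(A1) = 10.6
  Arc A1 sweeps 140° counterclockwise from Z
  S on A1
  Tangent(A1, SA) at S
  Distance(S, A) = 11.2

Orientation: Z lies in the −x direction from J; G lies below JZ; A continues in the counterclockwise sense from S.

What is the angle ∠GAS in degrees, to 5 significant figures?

43.423°

J is at the origin; J and Z share the same y with |JZ| = 32.8 and Z on the −x side, so Z = (-32.800, 0.0000). The tangent condition forces GZ to be normal to JZ, so G = Z + (0, -10.6) = (-32.800, -10.600). On A1, Z sits at bearing 90° from G; a 140° counterclockwise sweep puts S at bearing 230°, so S = G + 10.6·(cos 230°, sin 230°) = (-39.614, -18.720). A1 meets SA tangentially, so GS is at right angles to SA, so SA runs along (−sin 230°, cos 230°); with |SA| = 11.2, A = (-31.034, -25.919). Then cos ∠GAS = AG·AS / (|AG||AS|), giving 43.423°.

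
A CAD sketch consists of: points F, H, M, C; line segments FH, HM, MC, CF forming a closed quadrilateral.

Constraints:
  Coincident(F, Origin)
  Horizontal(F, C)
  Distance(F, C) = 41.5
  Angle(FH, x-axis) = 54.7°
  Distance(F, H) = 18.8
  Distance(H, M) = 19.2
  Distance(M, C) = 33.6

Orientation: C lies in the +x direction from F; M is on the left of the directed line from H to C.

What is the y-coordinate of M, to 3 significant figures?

28.9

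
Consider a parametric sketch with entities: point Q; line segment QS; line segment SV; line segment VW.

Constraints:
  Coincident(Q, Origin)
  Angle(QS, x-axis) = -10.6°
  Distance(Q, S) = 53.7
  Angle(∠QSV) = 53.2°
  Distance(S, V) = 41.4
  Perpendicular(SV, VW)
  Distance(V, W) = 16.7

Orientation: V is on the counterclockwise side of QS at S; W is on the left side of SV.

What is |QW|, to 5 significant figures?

27.873

Q is at the origin; QS runs at -10.6° with length 53.7, so S = 53.7·(cos -10.6°, sin -10.6°) = (52.784, -9.8782). ∠QSV = 53.2°, so SV runs at -10.6° + (180° − 53.2°) = 116.20° from the x-axis; with |SV| = 41.4, V = S + 41.4·(cos 116.20°, sin 116.20°) = (34.505, 27.268). SV ⟂ VW; with |VW| = 16.7 on the left of SV, W = V + 16.7·(-0.89726, -0.44151) = (19.521, 19.895). Then |QW| = |W − Q| = 27.873.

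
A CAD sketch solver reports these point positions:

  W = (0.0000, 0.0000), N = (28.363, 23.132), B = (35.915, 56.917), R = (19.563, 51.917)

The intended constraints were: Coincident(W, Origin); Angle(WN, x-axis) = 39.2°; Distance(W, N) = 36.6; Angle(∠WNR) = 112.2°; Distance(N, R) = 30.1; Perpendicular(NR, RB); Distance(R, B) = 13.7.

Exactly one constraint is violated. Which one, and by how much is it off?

Distance(R, B) = 13.7 — off by 3.40.

W = (0.00, 0.00) ✓; WN at 39.20° ✓; |WN| = 36.60 ✓; ∠WNR = 112.2° ✓; |NR| = 30.10 ✓; ∠(NR, RB) = 90.00° ✓; |RB| = 17.10 ✗.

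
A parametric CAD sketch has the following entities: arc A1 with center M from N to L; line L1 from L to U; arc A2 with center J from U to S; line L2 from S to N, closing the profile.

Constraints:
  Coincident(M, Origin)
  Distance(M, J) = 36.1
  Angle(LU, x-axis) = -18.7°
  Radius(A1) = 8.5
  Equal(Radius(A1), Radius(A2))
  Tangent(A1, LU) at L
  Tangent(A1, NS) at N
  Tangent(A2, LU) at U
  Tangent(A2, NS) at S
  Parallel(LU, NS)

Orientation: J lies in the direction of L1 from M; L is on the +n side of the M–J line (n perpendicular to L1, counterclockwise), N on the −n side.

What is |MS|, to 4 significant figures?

37.09

Tangency of A1 to both parallel lines with radius 8.5 puts L and N at M ± 8.5·n: L = (2.725, 8.051), N = (-2.725, -8.051). Equal radii place U and S the same way about J: U = J + 8.5·n = (36.92, -3.523), S = J − 8.5·n = (31.47, -19.63). Then |MS| = |S − M| = 37.09.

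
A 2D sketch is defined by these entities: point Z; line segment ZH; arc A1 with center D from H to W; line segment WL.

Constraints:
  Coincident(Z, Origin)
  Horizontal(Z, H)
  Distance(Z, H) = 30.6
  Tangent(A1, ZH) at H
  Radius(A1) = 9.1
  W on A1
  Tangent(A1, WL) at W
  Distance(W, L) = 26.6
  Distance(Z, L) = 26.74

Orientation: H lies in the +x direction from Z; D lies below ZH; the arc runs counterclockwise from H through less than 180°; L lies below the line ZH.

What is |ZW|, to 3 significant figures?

23.5

Checks: |DW| = 9.100 ✓; ∠(DW, WL) = 90.00° ✓; |WL| = 26.60 ✓; |ZL| = 26.74 ✓.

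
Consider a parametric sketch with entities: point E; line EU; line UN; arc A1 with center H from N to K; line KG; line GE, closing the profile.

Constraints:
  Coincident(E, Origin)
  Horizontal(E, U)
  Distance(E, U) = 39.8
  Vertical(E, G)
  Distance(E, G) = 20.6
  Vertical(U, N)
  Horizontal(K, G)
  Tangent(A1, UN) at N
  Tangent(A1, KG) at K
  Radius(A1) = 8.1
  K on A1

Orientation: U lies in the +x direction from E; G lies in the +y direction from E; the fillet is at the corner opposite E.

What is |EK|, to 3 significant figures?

37.8

E is at the origin; EU is horizontal with |EU| = 39.8 and U on the +x side, so U = (39.8, 0.00). EG is vertical with |EG| = 20.6 and G on the +y side, so G = (0.00, 20.6). The virtual corner opposite E is at (39.8, 20.6). The tangent condition forces HN to be normal to UN and A1 meets KG tangentially, so HK is at right angles to KG, with radius 8.1, so the center H sits 8.1 in from both sides at H = (31.7, 12.5). That places the tangent points at N = (39.8, 12.5) on UN and K = (31.7, 20.6) on KG. Then |EK| = |K − E| = 37.8.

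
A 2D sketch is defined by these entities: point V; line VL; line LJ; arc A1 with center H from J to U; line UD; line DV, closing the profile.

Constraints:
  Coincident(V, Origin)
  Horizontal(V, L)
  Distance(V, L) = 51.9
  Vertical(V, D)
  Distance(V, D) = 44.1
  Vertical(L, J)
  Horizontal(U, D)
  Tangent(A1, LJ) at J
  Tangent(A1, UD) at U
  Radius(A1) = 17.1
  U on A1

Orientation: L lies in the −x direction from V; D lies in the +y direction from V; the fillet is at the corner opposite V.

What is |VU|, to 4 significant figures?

56.18

V is at the origin; V and L share the same y with |VL| = 51.9 and L on the −x side, so L = (-51.90, 0.000). VD is vertical with |VD| = 44.1 and D on the +y side, so D = (0.000, 44.10). The virtual corner opposite V is at (-51.90, 44.10). A1 meets LJ tangentially, so HJ is at right angles to LJ and the tangent condition forces HU to be normal to UD, with radius 17.1, so the center H sits 17.1 in from both sides at H = (-34.80, 27.00). That places the tangent points at J = (-51.90, 27.00) on LJ and U = (-34.80, 44.10) on UD. Then |VU| = |U − V| = 56.18.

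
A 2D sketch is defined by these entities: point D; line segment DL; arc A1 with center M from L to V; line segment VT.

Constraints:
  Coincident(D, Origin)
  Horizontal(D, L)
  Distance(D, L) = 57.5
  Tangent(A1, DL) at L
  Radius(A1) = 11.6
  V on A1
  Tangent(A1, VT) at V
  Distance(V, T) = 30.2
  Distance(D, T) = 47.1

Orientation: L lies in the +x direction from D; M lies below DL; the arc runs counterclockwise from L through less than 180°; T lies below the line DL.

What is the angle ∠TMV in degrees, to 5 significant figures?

68.988°

Checks: ∠(ML, LD) = 90.00° ✓; |MV| = 11.60 ✓; ∠(MV, VT) = 90.00° ✓; |VT| = 30.20 ✓; |DT| = 47.10 ✓.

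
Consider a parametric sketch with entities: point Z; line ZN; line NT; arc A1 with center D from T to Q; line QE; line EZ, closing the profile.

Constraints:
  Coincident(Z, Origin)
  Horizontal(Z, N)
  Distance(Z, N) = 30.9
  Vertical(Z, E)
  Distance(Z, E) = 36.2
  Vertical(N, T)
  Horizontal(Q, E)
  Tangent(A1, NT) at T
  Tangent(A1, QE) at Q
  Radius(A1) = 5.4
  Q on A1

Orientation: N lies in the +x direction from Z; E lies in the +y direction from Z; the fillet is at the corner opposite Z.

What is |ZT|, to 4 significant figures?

43.63

Z is at the origin; ZN is horizontal with |ZN| = 30.9 and N on the +x side, so N = (30.90, 0.000). ZE is vertical with |ZE| = 36.2 and E on the +y side, so E = (0.000, 36.20). The virtual corner opposite Z is at (30.90, 36.20). The tangent condition forces DT to be normal to NT and the tangent condition forces DQ to be normal to QE, with radius 5.4, so the center D sits 5.4 in from both sides at D = (25.50, 30.80). That places the tangent points at T = (30.90, 30.80) on NT and Q = (25.50, 36.20) on QE. Then |ZT| = |T − Z| = 43.63.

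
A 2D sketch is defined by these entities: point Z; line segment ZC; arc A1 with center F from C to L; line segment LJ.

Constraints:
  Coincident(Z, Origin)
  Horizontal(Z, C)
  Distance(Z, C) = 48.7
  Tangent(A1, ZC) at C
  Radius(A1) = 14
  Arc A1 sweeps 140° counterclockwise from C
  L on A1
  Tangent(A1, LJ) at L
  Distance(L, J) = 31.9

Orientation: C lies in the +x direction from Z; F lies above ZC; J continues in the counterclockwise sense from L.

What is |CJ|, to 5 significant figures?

47.792

Z is at the origin; Z and C share the same y with |ZC| = 48.7 and C on the +x side, so C = (48.700, 0.0000). Tangency of A1 to ZC means the radius FC is perpendicular to ZC, so F = C + (0, 14) = (48.700, 14.000). On A1, C sits at bearing -90° from F; a 140° counterclockwise sweep puts L at bearing 50°, so L = F + 14.0·(cos 50°, sin 50°) = (57.699, 24.725). A1 meets LJ tangentially, so FL is at right angles to LJ, so LJ runs along (−sin 50°, cos 50°); with |LJ| = 31.9, J = (33.262, 45.230). Then |CJ| = |J − C| = 47.792.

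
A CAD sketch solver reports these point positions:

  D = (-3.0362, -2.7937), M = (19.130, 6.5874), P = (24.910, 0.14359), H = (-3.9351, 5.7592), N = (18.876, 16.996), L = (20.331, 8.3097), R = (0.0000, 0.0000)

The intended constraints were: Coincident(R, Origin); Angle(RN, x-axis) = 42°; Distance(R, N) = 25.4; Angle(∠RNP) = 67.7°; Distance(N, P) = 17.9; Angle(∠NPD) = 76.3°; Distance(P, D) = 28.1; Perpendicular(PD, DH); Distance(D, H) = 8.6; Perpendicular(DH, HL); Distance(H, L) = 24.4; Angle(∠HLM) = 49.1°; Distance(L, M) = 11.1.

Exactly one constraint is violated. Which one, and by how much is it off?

Distance(L, M) = 11.1 — off by 9.00.

R = (0.00, 0.00) ✓; RN at 42.00° ✓; |RN| = 25.40 ✓; ∠RNP = 67.70° ✓; |NP| = 17.90 ✓; ∠NPD = 76.30° ✓; |PD| = 28.10 ✓; ∠(PD, DH) = 90.00° ✓; |DH| = 8.600 ✓; ∠(DH, HL) = 90.00° ✓; |HL| = 24.40 ✓; ∠HLM = 49.11° ✓; |LM| = 2.100 ✗.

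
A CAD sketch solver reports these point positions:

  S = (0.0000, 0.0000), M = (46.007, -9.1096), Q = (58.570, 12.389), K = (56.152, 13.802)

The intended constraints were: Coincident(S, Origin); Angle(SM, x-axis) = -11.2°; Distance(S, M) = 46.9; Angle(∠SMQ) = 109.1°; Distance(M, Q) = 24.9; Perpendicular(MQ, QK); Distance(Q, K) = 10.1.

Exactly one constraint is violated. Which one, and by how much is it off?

Distance(Q, K) = 10.1 — off by 7.30.

S = (0.00, 0.00) ✓; SM at -11.20° ✓; |SM| = 46.90 ✓; ∠SMQ = 109.1° ✓; |MQ| = 24.90 ✓; ∠(MQ, QK) = 90.00° ✓; |QK| = 2.801 ✗.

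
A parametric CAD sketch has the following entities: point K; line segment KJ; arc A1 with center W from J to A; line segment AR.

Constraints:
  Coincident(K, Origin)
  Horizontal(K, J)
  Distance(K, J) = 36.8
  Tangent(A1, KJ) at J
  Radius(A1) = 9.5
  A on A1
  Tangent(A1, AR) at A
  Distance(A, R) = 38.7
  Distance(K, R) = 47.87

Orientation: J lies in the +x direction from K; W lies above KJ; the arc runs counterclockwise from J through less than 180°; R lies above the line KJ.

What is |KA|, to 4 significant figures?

46.61

Checks: ∠(WJ, JK) = 90.00° ✓; |WJ| = 9.500 ✓; |WA| = 9.500 ✓; ∠(WA, AR) = 90.00° ✓; |AR| = 38.70 ✓; |KR| = 47.87 ✓.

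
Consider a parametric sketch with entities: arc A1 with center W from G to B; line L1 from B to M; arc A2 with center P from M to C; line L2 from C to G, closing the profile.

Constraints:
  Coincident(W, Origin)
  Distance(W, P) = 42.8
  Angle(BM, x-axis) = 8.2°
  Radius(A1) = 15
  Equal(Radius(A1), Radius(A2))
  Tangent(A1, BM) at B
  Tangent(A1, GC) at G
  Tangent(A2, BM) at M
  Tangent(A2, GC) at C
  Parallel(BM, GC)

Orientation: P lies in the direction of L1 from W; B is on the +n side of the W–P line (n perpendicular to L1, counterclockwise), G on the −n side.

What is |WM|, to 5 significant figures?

45.352

The slot axis is L1's direction at 8.2°, so u = (cos 8.2°, sin 8.2°) = (0.98978, 0.14263) and n = (−sin 8.2°, cos 8.2°) = (-0.14263, 0.98978). W is at the origin and P lies 42.8 along u from W, so P = 42.8·u = (42.362, 6.1045). Tangency of A1 to both parallel lines with radius 15.0 puts B and G at W ± 15.0·n: B = (-2.1394, 14.847), G = (2.1394, -14.847). Equal radii place M and C the same way about P: M = P + 15.0·n = (40.223, 20.951), C = P − 15.0·n = (44.502, -8.7421). Then |WM| = |M − W| = 45.352.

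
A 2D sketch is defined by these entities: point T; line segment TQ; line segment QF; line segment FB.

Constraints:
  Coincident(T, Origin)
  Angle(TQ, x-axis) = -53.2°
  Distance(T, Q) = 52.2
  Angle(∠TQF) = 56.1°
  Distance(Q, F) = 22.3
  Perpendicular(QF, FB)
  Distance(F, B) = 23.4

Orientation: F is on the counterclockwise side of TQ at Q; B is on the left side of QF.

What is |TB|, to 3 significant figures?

21.1

T is at the origin; TQ runs at -53.2° with length 52.2, so Q = 52.2·(cos -53.2°, sin -53.2°) = (31.3, -41.8). ∠TQF = 56.1°, so QF runs at -53.2° + (180° − 56.1°) = 70.7° from the x-axis; with |QF| = 22.3, F = Q + 22.3·(cos 70.7°, sin 70.7°) = (38.6, -20.8). The perpendicularity gives FB at right angles to QF; with |FB| = 23.4 on the left of QF, B = F + 23.4·(-0.944, 0.331) = (16.6, -13.0). Then |TB| = |B − T| = 21.1.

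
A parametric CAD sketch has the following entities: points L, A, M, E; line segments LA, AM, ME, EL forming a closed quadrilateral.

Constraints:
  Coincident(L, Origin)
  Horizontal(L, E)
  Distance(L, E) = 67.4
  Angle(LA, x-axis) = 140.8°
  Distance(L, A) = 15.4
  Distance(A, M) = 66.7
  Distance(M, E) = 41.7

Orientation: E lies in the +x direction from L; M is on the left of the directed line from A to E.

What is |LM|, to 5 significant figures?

61.429

L is at the origin; LE is horizontal with |LE| = 67.4 and E in +x, so E = (67.4, 0). LA runs at 140.8° with |LA| = 15.4, so A = (-11.934, 9.7333). M is determined by |AM| = 66.7 and |ME| = 41.7 together: it lies at the intersection of circle(A, 66.7) and circle(E, 41.7). With |AE| = 79.929, the foot of the radical line on AE is 56.917 from A and the perpendicular offset is √(66.7² − 56.917²) = 34.776. Taking the left-of-AE solution: M = (48.794, 37.319).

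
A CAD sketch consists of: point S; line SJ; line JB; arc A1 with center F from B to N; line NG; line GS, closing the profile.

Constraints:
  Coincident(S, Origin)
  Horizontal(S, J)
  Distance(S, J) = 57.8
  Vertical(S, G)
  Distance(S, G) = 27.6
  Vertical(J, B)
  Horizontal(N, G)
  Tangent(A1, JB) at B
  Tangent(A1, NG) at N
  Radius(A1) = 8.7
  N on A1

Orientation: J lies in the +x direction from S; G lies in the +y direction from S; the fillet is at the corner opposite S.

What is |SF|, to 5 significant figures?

52.612

S is at the origin; S and J share the same y with |SJ| = 57.8 and J on the +x side, so J = (57.800, 0.0000). S and G share the same x with |SG| = 27.6 and G on the +y side, so G = (0.0000, 27.600). The virtual corner opposite S is at (57.800, 27.600). Since A1 is tangent to JB there, FB ⟂ JB and since A1 is tangent to NG there, FN ⟂ NG, with radius 8.7, so the center F sits 8.7 in from both sides at F = (49.100, 18.900). Then |SF| = |F − S| = 52.612.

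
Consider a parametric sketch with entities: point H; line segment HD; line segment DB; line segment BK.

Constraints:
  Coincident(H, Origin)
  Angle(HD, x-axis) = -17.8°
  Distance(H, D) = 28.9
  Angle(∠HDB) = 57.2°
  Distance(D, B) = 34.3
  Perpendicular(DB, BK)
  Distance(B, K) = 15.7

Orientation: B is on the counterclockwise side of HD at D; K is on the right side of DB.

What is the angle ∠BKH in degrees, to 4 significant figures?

25.00°

H is at the origin; HD runs at -17.8° with length 28.9, so D = 28.9·(cos -17.8°, sin -17.8°) = (27.52, -8.835). ∠HDB = 57.2°, so DB runs at -17.8° + (180° − 57.2°) = 105.0° from the x-axis; with |DB| = 34.3, B = D + 34.3·(cos 105.0°, sin 105.0°) = (18.64, 24.30). DB is perpendicular to BK; with |BK| = 15.7 on the right of DB, K = B + 15.7·(0.9659, 0.2588) = (33.80, 28.36). Then cos ∠BKH = KB·KH / (|KB||KH|), giving 25.00°.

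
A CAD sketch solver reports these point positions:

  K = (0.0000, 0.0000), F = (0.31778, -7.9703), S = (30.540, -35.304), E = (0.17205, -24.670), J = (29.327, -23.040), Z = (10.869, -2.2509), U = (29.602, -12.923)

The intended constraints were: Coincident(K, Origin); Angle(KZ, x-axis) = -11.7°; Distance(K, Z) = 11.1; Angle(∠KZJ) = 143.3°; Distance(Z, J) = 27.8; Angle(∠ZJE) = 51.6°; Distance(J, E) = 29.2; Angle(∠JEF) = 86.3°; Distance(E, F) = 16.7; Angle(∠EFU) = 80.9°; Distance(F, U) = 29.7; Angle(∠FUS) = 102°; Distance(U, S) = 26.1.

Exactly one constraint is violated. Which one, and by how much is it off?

Distance(U, S) = 26.1 — off by 3.70.

K = (0.00, 0.00) ✓; KZ at -11.70° ✓; |KZ| = 11.10 ✓; ∠KZJ = 143.3° ✓; |ZJ| = 27.80 ✓; ∠ZJE = 51.60° ✓; |JE| = 29.20 ✓; ∠JEF = 86.30° ✓; |EF| = 16.70 ✓; ∠EFU = 80.90° ✓; |FU| = 29.70 ✓; ∠FUS = 102.0° ✓; |US| = 22.40 ✗.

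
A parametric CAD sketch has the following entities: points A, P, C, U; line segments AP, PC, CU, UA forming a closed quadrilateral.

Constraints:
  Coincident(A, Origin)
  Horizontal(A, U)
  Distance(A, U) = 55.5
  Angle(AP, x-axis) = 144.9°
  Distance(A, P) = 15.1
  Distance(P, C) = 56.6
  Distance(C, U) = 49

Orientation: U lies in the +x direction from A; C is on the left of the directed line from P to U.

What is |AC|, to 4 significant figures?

54.08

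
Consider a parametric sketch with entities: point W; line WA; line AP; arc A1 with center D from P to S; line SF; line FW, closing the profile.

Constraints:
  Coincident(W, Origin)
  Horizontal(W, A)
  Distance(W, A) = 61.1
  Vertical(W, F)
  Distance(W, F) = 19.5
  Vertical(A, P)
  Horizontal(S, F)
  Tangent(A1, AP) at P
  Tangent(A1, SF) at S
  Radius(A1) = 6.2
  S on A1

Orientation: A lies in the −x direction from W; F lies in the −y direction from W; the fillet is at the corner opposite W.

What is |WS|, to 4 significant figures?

58.26

W is at the origin; W and A share the same y with |WA| = 61.1 and A on the −x side, so A = (-61.10, 0.000). W and F share the same x with |WF| = 19.5 and F on the −y side, so F = (0.000, -19.50). The virtual corner opposite W is at (-61.10, -19.50). The tangent condition forces DP to be normal to AP and since A1 is tangent to SF there, DS ⟂ SF, with radius 6.2, so the center D sits 6.2 in from both sides at D = (-54.90, -13.30). That places the tangent points at P = (-61.10, -13.30) on AP and S = (-54.90, -19.50) on SF. Then |WS| = |S − W| = 58.26.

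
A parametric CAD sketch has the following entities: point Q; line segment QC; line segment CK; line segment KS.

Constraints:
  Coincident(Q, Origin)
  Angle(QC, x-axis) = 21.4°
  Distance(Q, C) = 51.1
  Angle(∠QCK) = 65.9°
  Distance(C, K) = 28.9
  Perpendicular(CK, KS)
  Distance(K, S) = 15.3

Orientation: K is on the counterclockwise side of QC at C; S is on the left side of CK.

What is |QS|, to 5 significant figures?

32.359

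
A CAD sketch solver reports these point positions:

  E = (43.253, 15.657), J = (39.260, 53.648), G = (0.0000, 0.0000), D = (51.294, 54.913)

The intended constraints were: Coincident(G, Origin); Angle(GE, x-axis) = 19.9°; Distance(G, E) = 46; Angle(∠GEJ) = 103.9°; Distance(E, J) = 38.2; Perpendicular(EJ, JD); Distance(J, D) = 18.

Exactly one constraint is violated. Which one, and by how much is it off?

Distance(J, D) = 18 — off by 5.90.

G = (0.00, 0.00) ✓; GE at 19.90° ✓; |GE| = 46.00 ✓; ∠GEJ = 103.9° ✓; |EJ| = 38.20 ✓; ∠(EJ, JD) = 90.00° ✓; |JD| = 12.10 ✗.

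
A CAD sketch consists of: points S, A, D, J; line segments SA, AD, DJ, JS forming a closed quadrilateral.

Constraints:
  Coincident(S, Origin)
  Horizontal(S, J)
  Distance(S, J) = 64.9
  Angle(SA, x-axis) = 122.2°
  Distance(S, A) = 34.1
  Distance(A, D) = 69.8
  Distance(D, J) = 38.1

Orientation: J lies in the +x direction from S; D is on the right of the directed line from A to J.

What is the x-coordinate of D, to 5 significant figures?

32.167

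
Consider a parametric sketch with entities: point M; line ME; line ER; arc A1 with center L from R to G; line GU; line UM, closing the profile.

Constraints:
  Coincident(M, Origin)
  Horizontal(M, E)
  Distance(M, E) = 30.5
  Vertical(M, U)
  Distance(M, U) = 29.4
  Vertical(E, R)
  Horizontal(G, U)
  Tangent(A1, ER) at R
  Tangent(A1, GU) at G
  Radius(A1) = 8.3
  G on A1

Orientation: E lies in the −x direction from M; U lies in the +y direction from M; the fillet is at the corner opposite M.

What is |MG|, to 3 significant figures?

36.8

The virtual corner opposite M is at (-30.5, 29.4). Since A1 is tangent to ER there, LR ⟂ ER and tangency of A1 to GU means the radius LG is perpendicular to GU, with radius 8.3, so the center L sits 8.3 in from both sides at L = (-22.2, 21.1). That places the tangent points at R = (-30.5, 21.1) on ER and G = (-22.2, 29.4) on GU. Then |MG| = |G − M| = 36.8.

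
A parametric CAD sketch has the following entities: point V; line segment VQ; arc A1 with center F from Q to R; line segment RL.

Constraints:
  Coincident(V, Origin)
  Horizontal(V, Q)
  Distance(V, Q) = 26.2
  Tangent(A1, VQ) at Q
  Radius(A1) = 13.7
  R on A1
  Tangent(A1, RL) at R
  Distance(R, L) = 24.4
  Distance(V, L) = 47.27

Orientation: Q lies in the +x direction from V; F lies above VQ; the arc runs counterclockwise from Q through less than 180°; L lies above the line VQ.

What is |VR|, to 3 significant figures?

43.2

Checks: |FQ| = 13.70 ✓; |FR| = 13.70 ✓; ∠(FR, RL) = 90.00° ✓; |RL| = 24.40 ✓; |VL| = 47.27 ✓.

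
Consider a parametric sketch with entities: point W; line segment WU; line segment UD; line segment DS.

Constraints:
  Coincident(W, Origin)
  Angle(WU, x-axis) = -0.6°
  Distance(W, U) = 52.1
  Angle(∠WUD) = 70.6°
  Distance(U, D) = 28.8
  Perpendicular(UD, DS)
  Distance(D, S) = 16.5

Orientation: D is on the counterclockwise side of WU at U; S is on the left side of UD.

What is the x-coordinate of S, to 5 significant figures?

27.196

W is at the origin; WU runs at -0.6° with length 52.1, so U = 52.1·(cos -0.6°, sin -0.6°) = (52.097, -0.54558). ∠WUD = 70.6°, so UD runs at -0.6° + (180° − 70.6°) = 108.80° from the x-axis; with |UD| = 28.8, D = U + 28.8·(cos 108.80°, sin 108.80°) = (42.816, 26.718). The perpendicularity gives DS at right angles to UD; with |DS| = 16.5 on the left of UD, S = D + 16.5·(-0.94665, -0.32227) = (27.196, 21.401). So S.x = 27.196.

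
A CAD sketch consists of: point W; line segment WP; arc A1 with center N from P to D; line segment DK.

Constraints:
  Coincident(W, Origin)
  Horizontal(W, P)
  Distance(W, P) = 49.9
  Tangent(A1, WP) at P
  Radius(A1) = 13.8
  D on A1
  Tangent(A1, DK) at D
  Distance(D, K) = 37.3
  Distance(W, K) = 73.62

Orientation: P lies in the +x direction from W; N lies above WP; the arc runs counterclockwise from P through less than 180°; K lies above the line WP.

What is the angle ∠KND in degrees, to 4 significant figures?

69.70°

Checks: |WP| = 49.90 ✓; |ND| = 13.80 ✓; ∠(ND, DK) = 90.00° ✓; |DK| = 37.30 ✓; |WK| = 73.62 ✓.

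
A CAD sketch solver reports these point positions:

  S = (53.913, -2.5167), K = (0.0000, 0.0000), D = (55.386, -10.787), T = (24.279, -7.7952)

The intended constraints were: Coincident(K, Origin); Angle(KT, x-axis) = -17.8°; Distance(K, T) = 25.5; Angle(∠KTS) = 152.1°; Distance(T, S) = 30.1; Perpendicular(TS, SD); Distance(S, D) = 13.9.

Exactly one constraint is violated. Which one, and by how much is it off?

Distance(S, D) = 13.9 — off by 5.50.

K = (0.00, 0.00) ✓; KT at -17.80° ✓; |KT| = 25.50 ✓; ∠KTS = 152.1° ✓; |TS| = 30.10 ✓; ∠(TS, SD) = 90.00° ✓; |SD| = 8.400 ✗.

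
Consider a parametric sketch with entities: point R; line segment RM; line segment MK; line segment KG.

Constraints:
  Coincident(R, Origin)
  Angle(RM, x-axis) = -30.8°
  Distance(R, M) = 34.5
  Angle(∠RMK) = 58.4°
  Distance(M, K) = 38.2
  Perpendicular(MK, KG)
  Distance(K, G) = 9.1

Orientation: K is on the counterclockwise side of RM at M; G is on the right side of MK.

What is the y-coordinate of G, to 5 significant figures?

20.658

∠RMK = 58.4°, so MK runs at -30.8° + (180° − 58.4°) = 90.800° from the x-axis; with |MK| = 38.2, K = M + 38.2·(cos 90.800°, sin 90.800°) = (29.101, 20.531). The perpendicularity gives KG at right angles to MK; with |KG| = 9.1 on the right of MK, G = K + 9.1·(0.99990, 0.013962) = (38.200, 20.658). So G.y = 20.658.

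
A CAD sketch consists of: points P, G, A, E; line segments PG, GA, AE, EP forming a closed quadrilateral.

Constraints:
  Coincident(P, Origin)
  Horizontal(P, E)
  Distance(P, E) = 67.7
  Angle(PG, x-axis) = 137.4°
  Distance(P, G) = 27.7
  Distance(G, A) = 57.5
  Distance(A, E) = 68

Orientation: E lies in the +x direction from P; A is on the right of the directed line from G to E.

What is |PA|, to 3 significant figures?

32.4

P is at the origin; PE is horizontal with |PE| = 67.7 and E in +x, so E = (67.7, 0). PG runs at 137.4° with |PG| = 27.7, so G = (-20.4, 18.7). A is determined by |GA| = 57.5 and |AE| = 68.0 together: it lies at the intersection of circle(G, 57.5) and circle(E, 68.0). With |GE| = 90.1, the foot of the radical line on GE is 37.7 from G and the perpendicular offset is √(57.5² − 37.7²) = 43.4. Taking the right-of-GE solution: A = (7.46, -31.6).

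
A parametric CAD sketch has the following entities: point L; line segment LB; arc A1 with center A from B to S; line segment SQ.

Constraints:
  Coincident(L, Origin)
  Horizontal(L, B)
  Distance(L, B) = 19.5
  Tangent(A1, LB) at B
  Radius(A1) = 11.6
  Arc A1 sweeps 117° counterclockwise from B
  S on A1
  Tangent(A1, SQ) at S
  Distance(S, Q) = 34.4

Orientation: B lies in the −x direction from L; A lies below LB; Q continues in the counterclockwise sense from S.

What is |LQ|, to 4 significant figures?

49.60

L is at the origin; LB is horizontal with |LB| = 19.5 and B on the −x side, so B = (-19.50, 0.000). A1 meets LB tangentially, so AB is at right angles to LB, so A = B + (0, -11.6) = (-19.50, -11.60). On A1, B sits at bearing 90° from A; a 117° counterclockwise sweep puts S at bearing 207°, so S = A + 11.6·(cos 207°, sin 207°) = (-29.84, -16.87). Tangency of A1 to SQ means the radius AS is perpendicular to SQ, so SQ runs along (−sin 207°, cos 207°); with |SQ| = 34.4, Q = (-14.22, -47.52). Then |LQ| = |Q − L| = 49.60.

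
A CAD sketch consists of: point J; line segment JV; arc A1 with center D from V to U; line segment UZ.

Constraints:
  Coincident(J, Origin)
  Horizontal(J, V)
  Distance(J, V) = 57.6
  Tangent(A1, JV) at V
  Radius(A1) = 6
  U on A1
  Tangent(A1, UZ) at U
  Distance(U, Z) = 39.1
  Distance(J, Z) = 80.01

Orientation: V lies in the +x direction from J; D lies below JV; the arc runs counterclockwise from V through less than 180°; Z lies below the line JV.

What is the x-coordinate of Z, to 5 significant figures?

66.458

Checks: |DU| = 6.000 ✓; ∠(DU, UZ) = 90.00° ✓; |UZ| = 39.10 ✓; |JZ| = 80.01 ✓.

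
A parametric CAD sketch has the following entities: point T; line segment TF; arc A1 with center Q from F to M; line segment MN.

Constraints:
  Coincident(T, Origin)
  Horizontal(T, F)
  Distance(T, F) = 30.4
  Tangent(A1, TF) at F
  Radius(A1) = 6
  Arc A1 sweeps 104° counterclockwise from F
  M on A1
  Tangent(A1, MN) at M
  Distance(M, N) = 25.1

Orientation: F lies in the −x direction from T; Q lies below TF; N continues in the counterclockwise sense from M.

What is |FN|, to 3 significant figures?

31.8

On A1, F sits at bearing 90° from Q; a 104° counterclockwise sweep puts M at bearing 194°, so M = Q + 6.0·(cos 194°, sin 194°) = (-36.2, -7.45). Since A1 is tangent to MN there, QM ⟂ MN, so MN runs along (−sin 194°, cos 194°); with |MN| = 25.1, N = (-30.1, -31.8). Then |FN| = |N − F| = 31.8.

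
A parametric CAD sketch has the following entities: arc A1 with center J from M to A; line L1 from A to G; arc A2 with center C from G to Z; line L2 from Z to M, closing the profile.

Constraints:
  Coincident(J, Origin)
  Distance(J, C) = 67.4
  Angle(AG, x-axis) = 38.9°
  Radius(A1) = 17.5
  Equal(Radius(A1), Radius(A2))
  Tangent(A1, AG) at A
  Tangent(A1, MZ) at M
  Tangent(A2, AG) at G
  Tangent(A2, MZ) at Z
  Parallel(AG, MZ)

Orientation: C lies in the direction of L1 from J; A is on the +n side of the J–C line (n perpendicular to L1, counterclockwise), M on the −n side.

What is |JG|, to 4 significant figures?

69.63

Tangency of A1 to both parallel lines with radius 17.5 puts A and M at J ± 17.5·n: A = (-10.99, 13.62), M = (10.99, -13.62). Equal radii place G and Z the same way about C: G = C + 17.5·n = (41.46, 55.94), Z = C − 17.5·n = (63.44, 28.71). Then |JG| = |G − J| = 69.63.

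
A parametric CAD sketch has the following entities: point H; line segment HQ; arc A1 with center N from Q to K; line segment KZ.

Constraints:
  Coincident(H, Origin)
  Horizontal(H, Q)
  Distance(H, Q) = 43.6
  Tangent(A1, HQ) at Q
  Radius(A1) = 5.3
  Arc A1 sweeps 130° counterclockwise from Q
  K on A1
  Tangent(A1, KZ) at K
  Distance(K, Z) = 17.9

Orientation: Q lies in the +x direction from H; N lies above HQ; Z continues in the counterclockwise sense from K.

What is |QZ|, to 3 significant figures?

23.6

On A1, Q sits at bearing -90° from N; a 130° counterclockwise sweep puts K at bearing 40°, so K = N + 5.3·(cos 40°, sin 40°) = (47.7, 8.71). Since A1 is tangent to KZ there, NK ⟂ KZ, so KZ runs along (−sin 40°, cos 40°); with |KZ| = 17.9, Z = (36.2, 22.4). Then |QZ| = |Z − Q| = 23.6.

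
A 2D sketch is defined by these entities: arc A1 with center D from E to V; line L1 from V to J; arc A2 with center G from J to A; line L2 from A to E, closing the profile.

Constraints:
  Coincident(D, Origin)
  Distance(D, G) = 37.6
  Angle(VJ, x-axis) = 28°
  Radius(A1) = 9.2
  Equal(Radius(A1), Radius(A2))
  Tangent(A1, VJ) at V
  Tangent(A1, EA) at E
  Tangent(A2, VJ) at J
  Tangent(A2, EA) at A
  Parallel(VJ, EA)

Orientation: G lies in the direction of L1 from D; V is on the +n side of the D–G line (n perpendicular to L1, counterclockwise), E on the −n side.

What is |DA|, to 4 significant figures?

38.71

The slot axis is L1's direction at 28.0°, so u = (cos 28.0°, sin 28.0°) = (0.8829, 0.4695) and n = (−sin 28.0°, cos 28.0°) = (-0.4695, 0.8829). D is at the origin and G lies 37.6 along u from D, so G = 37.6·u = (33.20, 17.65). Tangency of A1 to both parallel lines with radius 9.2 puts V and E at D ± 9.2·n: V = (-4.319, 8.123), E = (4.319, -8.123). Equal radii place J and A the same way about G: J = G + 9.2·n = (28.88, 25.78), A = G − 9.2·n = (37.52, 9.529). Then |DA| = |A − D| = 38.71.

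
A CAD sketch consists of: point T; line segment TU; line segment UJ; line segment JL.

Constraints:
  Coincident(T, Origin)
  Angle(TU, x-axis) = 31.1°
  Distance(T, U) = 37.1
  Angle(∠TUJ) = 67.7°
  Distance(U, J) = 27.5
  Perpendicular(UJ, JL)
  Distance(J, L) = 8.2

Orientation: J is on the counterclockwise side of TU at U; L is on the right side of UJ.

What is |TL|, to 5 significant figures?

44.593

∠TUJ = 67.7°, so UJ runs at 31.1° + (180° − 67.7°) = 143.40° from the x-axis; with |UJ| = 27.5, J = U + 27.5·(cos 143.40°, sin 143.40°) = (9.6900, 35.560). UJ is perpendicular to JL; with |JL| = 8.2 on the right of UJ, L = J + 8.2·(0.59622, 0.80282) = (14.579, 42.143). Then |TL| = |L − T| = 44.593.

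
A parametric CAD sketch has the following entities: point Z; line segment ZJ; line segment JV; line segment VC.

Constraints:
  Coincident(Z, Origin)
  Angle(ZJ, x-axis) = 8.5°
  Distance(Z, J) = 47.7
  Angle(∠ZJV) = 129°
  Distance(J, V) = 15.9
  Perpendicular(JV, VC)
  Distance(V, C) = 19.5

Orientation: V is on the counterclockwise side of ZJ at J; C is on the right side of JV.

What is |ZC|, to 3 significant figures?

72.9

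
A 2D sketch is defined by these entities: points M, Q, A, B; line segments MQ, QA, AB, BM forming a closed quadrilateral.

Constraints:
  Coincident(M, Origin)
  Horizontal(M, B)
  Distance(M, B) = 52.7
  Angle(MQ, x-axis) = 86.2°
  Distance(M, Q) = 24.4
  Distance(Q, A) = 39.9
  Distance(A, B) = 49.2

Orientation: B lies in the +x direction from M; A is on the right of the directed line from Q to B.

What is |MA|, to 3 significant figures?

16.4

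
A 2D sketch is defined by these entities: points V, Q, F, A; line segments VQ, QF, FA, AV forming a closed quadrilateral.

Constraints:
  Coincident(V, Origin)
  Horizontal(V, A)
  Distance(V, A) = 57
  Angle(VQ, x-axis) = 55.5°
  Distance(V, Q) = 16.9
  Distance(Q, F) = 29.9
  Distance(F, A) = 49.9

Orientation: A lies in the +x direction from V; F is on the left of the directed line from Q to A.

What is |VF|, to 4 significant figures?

46.80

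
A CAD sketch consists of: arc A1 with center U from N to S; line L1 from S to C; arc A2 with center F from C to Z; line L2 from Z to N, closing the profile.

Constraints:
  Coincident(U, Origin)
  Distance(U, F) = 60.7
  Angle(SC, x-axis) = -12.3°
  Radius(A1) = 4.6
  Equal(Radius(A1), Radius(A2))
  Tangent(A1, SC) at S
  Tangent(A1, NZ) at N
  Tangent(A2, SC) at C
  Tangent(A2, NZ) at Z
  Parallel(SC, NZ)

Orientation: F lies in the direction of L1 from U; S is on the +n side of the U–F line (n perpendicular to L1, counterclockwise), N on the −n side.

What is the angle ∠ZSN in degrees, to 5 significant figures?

81.382°

The slot axis is L1's direction at -12.3°, so u = (cos -12.3°, sin -12.3°) = (0.97705, -0.21303) and n = (−sin -12.3°, cos -12.3°) = (0.21303, 0.97705). U is at the origin and F lies 60.7 along u from U, so F = 60.7·u = (59.307, -12.931). Tangency of A1 to both parallel lines with radius 4.6 puts S and N at U ± 4.6·n: S = (0.97994, 4.4944), N = (-0.97994, -4.4944). Equal radii place C and Z the same way about F: C = F + 4.6·n = (60.287, -8.4365), Z = F − 4.6·n = (58.327, -17.425). Then cos ∠ZSN = SZ·SN / (|SZ||SN|), giving 81.382°.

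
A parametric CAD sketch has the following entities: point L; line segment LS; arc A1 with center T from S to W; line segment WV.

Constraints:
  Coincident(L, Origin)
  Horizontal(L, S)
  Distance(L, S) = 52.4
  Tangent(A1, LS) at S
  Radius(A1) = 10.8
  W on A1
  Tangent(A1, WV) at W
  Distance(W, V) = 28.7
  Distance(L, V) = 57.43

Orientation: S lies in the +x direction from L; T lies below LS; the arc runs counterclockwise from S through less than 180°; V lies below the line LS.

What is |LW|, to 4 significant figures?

42.99

L is at the origin; LS is horizontal with |LS| = 52.4 and S on the +x side, so S = (52.40, 0.000). The tangent condition forces TS to be normal to LS, so T = S + (0, -10.8) = (52.40, -10.80). Since TW ⟂ WV (tangency), |TV| = √(10.8² + 28.7²) = 30.66 regardless of where W sits on A1. So V lies on both circle(L, 57.43) and circle(T, 30.66); the below-LS intersection is V = (41.67, -39.52). W is the foot of the tangent from V: W = (41.60, -10.82).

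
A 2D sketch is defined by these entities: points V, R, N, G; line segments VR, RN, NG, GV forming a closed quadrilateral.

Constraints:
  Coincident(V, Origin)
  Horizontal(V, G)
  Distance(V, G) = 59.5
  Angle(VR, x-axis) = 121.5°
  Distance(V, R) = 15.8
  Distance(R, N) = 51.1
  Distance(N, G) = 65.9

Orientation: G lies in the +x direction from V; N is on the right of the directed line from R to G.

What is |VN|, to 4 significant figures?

36.31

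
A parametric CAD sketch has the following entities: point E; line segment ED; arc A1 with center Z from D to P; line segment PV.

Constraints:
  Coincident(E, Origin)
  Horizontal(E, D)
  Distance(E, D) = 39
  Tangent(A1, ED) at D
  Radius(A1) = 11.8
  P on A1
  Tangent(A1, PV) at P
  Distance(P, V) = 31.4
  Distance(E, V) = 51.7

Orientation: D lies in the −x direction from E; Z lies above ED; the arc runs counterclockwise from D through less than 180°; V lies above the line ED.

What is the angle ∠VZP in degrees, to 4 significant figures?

69.40°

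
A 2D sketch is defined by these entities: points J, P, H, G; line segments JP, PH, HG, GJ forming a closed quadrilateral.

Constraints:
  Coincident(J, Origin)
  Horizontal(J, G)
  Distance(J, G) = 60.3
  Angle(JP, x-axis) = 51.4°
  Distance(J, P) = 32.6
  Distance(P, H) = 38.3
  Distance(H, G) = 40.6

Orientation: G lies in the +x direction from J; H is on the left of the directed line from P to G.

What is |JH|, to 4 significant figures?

68.72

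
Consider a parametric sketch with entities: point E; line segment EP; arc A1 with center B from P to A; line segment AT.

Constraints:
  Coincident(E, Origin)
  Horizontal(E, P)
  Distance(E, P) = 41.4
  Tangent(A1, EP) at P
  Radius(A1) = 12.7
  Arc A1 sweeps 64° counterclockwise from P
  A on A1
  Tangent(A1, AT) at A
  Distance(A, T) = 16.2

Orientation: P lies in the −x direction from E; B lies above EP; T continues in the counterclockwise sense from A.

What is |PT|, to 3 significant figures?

28.5

E is at the origin; E and P share the same y with |EP| = 41.4 and P on the −x side, so P = (-41.4, 0.00). Since A1 is tangent to EP there, BP ⟂ EP, so B = P + (0, 12.7) = (-41.4, 12.7). On A1, P sits at bearing -90° from B; a 64° counterclockwise sweep puts A at bearing -26°, so A = B + 12.7·(cos -26°, sin -26°) = (-30.0, 7.13). Tangency of A1 to AT means the radius BA is perpendicular to AT, so AT runs along (−sin -26°, cos -26°); with |AT| = 16.2, T = (-22.9, 21.7). Then |PT| = |T − P| = 28.5.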